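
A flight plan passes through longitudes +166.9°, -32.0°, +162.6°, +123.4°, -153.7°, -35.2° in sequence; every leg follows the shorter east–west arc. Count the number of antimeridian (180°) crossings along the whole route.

3

Leg 1: +166.9° → -32.0°, shortest Δλ = 161.1° (east) — crosses 180°.
Leg 2: -32.0° → +162.6°, shortest Δλ = -165.4° (west) — crosses 180°.
Leg 3: +162.6° → +123.4°, shortest Δλ = -39.2° (west) — does not cross 180°.
Leg 4: +123.4° → -153.7°, shortest Δλ = 82.9° (east) — crosses 180°.
Leg 5: -153.7° → -35.2°, shortest Δλ = 118.5° (east) — does not cross 180°.
Total crossings: 3.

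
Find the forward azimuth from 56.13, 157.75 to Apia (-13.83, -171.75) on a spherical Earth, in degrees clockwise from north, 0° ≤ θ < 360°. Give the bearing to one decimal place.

149.2°

Δλ = -171.75 − 157.75 = -329.50°; wrapped into (−180°, 180°]: 30.50°.
θ = atan2( sin Δλ · cos φ₂ , cos φ₁ · sin φ₂ − sin φ₁ · cos φ₂ · cos Δλ )
  = atan2(0.49282, -0.82789) = 149.236° → normalised to [0°, 360°): 149.236°.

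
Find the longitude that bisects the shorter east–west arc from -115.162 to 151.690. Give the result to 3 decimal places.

-161.736°

Signed shortest Δλ from -115.162° to +151.690° is -93.148°.
Midpoint longitude = -115.162° + (-93.148°)/2 = -115.162° − 46.574° = -161.736°.
(The naïve average (-115.162 + +151.690)/2 = 18.264° is on the wrong side of the globe.)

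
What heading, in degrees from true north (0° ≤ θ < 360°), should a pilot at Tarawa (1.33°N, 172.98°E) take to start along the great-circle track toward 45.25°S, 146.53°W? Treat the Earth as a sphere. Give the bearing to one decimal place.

Δλ = -146.53 − 172.98 = -319.51°; wrapped into (−180°, 180°]: 40.49°.
θ = atan2( sin Δλ · cos φ₂ , cos φ₁ · sin φ₂ − sin φ₁ · cos φ₂ · cos Δλ )
  = atan2(0.45713, -0.72242) = 147.676° → normalised to [0°, 360°): 147.676°.

147.7°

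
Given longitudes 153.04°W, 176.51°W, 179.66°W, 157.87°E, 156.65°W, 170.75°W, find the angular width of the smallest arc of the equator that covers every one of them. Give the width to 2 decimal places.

49.09°

Sort the longitudes: -179.66°, -176.51°, -170.75°, -156.65°, -153.04°, +157.87°.
Eastward gaps between consecutive values (wrapping around): 3.15°, 5.76°, 14.10°, 3.61°, 310.91°, 22.47°.
Largest gap = 310.91° ⇒ minimal covering band is its complement: 360° − 310.91° = 49.09°.
Band runs from +157.87° eastward to -153.04°, crossing the antimeridian.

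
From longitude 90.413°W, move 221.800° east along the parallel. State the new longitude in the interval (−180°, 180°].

Start at -90.413°; shift +221.800° → +131.387°.
+131.387° already lies in (−180°, 180°].

131.387°E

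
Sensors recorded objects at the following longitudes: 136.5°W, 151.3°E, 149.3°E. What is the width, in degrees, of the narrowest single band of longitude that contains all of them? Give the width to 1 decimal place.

74.2°

Sort the longitudes: -136.5°, +149.3°, +151.3°.
Eastward gaps between consecutive values (wrapping around): 285.8°, 2.0°, 72.2°.
Largest gap = 285.8° ⇒ minimal covering band is its complement: 360° − 285.8° = 74.2°.
Band runs from +149.3° eastward to -136.5°, crossing the antimeridian.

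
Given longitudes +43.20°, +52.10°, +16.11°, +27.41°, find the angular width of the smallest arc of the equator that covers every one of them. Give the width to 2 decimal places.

Sort the longitudes: +16.11°, +27.41°, +43.20°, +52.10°.
Eastward gaps between consecutive values (wrapping around): 11.30°, 15.79°, 8.90°, 324.01°.
Largest gap = 324.01° ⇒ minimal covering band is its complement: 360° − 324.01° = 35.99°.
Band runs from +16.11° eastward to +52.10°.

35.99°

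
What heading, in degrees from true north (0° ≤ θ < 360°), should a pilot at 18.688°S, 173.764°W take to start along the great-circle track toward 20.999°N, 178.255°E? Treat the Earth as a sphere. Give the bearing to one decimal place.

348.5°

Δλ = 178.255 − -173.764 = 352.019°; wrapped into (−180°, 180°]: -7.981°.
θ = atan2( sin Δλ · cos φ₂ , cos φ₁ · sin φ₂ − sin φ₁ · cos φ₂ · cos Δλ )
  = atan2(-0.12962, 0.63570) = -11.525° → normalised to [0°, 360°): 348.475°.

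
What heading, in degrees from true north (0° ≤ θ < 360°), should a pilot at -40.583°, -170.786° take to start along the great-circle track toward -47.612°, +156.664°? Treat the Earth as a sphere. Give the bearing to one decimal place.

242.2°

Δλ = 156.664 − -170.786 = 327.450°; wrapped into (−180°, 180°]: -32.550°.
θ = atan2( sin Δλ · cos φ₂ , cos φ₁ · sin φ₂ − sin φ₁ · cos φ₂ · cos Δλ )
  = atan2(-0.36272, -0.19126) = -117.803° → normalised to [0°, 360°): 242.197°.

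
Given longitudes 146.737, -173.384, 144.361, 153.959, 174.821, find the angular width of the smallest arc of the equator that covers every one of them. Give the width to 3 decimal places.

Sort the longitudes: -173.384°, +144.361°, +146.737°, +153.959°, +174.821°.
Eastward gaps between consecutive values (wrapping around): 317.745°, 2.376°, 7.222°, 20.862°, 11.795°.
Largest gap = 317.745° ⇒ minimal covering band is its complement: 360° − 317.745° = 42.255°.
Band runs from +144.361° eastward to -173.384°, crossing the antimeridian.

42.255°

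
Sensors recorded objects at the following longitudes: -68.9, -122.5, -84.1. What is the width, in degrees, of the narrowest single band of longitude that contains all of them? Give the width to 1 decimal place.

53.6°

Sort the longitudes: -122.5°, -84.1°, -68.9°.
Eastward gaps between consecutive values (wrapping around): 38.4°, 15.2°, 306.4°.
Largest gap = 306.4° ⇒ minimal covering band is its complement: 360° − 306.4° = 53.6°.
Band runs from -122.5° eastward to -68.9°.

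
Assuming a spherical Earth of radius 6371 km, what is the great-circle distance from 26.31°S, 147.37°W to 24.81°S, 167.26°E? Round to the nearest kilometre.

4531 km

Δλ = 167.26 − -147.37 = 314.63°; wrapped into (−180°, 180°]: -45.37°.
Δφ = -24.81 − -26.31 = 1.50°.
a = sin²(Δφ/2) + cos φ₁ · cos φ₂ · sin²(Δλ/2) = 0.121195.
c = 2·atan2(√a, √(1−a)) = 0.71115 rad → d = 6371·c ≈ 4530.75 km.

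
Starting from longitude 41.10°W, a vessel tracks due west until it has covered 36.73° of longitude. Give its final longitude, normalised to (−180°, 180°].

77.83°W

Start at -41.10°; shift −36.73° → -77.83°.
-77.83° already lies in (−180°, 180°].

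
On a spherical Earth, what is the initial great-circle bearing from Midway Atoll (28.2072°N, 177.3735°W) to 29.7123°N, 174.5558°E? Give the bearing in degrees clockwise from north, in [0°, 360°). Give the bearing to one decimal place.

Δλ = 174.5558 − -177.3735 = 351.9293°; wrapped into (−180°, 180°]: -8.0707°.
θ = atan2( sin Δλ · cos φ₂ , cos φ₁ · sin φ₂ − sin φ₁ · cos φ₂ · cos Δλ )
  = atan2(-0.12194, 0.03033) = -76.031° → normalised to [0°, 360°): 283.969°.

284.0°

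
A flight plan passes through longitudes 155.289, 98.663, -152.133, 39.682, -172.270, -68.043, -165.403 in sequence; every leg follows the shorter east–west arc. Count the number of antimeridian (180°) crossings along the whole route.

Leg 1: +155.289° → +98.663°, shortest Δλ = -56.626° (west) — does not cross 180°.
Leg 2: +98.663° → -152.133°, shortest Δλ = 109.204° (east) — crosses 180°.
Leg 3: -152.133° → +39.682°, shortest Δλ = -168.185° (west) — crosses 180°.
Leg 4: +39.682° → -172.270°, shortest Δλ = 148.048° (east) — crosses 180°.
Leg 5: -172.270° → -68.043°, shortest Δλ = 104.227° (east) — does not cross 180°.
Leg 6: -68.043° → -165.403°, shortest Δλ = -97.36° (west) — does not cross 180°.
Total crossings: 3.

3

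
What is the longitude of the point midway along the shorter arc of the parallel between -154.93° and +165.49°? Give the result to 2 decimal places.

Signed shortest Δλ from -154.93° to +165.49° is -39.58°.
Midpoint longitude = -154.93° + (-39.58°)/2 = -154.93° − 19.79° = -174.72°.
(The naïve average (-154.93 + +165.49)/2 = 5.28° is on the wrong side of the globe.)

-174.72°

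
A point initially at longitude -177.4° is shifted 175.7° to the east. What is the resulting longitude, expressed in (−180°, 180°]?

Start at -177.4°; shift +175.7° → -1.7°.
-1.7° already lies in (−180°, 180°].

-1.7°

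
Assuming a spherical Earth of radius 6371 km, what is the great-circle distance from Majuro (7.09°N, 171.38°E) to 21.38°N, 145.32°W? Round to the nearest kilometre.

4909 km

Δλ = -145.32 − 171.38 = -316.70°; wrapped into (−180°, 180°]: 43.30°.
Δφ = 21.38 − 7.09 = 14.29°.
a = sin²(Δφ/2) + cos φ₁ · cos φ₂ · sin²(Δλ/2) = 0.141248.
c = 2·atan2(√a, √(1−a)) = 0.77058 rad → d = 6371·c ≈ 4909.39 km.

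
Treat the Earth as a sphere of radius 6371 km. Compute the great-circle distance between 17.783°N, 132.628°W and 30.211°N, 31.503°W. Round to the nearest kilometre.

10040 km

Δλ = -31.503 − -132.628 = 101.125°.
Δφ = 30.211 − 17.783 = 12.428°.
a = sin²(Δφ/2) + cos φ₁ · cos φ₂ · sin²(Δλ/2) = 0.502548.
c = 2·atan2(√a, √(1−a)) = 1.57589 rad → d = 6371·c ≈ 10040.02 km.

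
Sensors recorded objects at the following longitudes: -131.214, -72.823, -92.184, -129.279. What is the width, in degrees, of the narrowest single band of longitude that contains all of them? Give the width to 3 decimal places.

58.391°

Sort the longitudes: -131.214°, -129.279°, -92.184°, -72.823°.
Eastward gaps between consecutive values (wrapping around): 1.935°, 37.095°, 19.361°, 301.609°.
Largest gap = 301.609° ⇒ minimal covering band is its complement: 360° − 301.609° = 58.391°.
Band runs from -131.214° eastward to -72.823°.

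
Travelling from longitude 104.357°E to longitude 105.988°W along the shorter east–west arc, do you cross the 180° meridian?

Naïve |-105.988 − 104.357| = 210.345° > 180°, so the shorter arc goes the other way round — across 180°.
Signed shortest Δλ = ((-105.988 − 104.357 + 180) mod 360) − 180 = 149.655°.
Going east by 149.655° from +104.357° passes through 180° before reaching -105.988°.

Yes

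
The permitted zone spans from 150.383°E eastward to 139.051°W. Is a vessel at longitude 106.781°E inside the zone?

Band width going east from +150.383° to -139.051°: ((-139.051 − 150.383) mod 360) = 70.566°.
Offset of +106.781° east of the west edge: ((106.781 − 150.383) mod 360) = 316.398°.
316.398° > 70.566° ⇒ outside.

No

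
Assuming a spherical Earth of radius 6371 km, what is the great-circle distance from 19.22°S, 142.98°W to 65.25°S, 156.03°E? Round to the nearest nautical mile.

3639 nmi

Δλ = 156.03 − -142.98 = 299.01°; wrapped into (−180°, 180°]: -60.99°.
Δφ = -65.25 − -19.22 = -46.03°.
a = sin²(Δφ/2) + cos φ₁ · cos φ₂ · sin²(Δλ/2) = 0.254663.
c = 2·atan2(√a, √(1−a)) = 1.05793 rad → d = 6371·c ≈ 6740.09 km ≈ 3639.36 nmi.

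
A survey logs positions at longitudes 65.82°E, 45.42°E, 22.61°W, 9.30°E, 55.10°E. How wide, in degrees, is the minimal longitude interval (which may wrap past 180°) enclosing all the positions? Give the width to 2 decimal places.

88.43°

Sort the longitudes: -22.61°, +9.30°, +45.42°, +55.10°, +65.82°.
Eastward gaps between consecutive values (wrapping around): 31.91°, 36.12°, 9.68°, 10.72°, 271.57°.
Largest gap = 271.57° ⇒ minimal covering band is its complement: 360° − 271.57° = 88.43°.
Band runs from -22.61° eastward to +65.82°.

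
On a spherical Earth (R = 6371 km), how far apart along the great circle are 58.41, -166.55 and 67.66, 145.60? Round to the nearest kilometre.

Δλ = 145.60 − -166.55 = 312.15°; wrapped into (−180°, 180°]: -47.85°.
Δφ = 67.66 − 58.41 = 9.25°.
a = sin²(Δφ/2) + cos φ₁ · cos φ₂ · sin²(Δλ/2) = 0.039248.
c = 2·atan2(√a, √(1−a)) = 0.39886 rad → d = 6371·c ≈ 2541.15 km.

2541 km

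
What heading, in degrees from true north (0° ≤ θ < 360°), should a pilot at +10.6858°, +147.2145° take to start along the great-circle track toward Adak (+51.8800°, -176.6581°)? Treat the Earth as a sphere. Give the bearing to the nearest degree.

28°

Δλ = -176.6581 − 147.2145 = -323.8726°; wrapped into (−180°, 180°]: 36.1274°.
θ = atan2( sin Δλ · cos φ₂ , cos φ₁ · sin φ₂ − sin φ₁ · cos φ₂ · cos Δλ )
  = atan2(0.36396, 0.68062) = 28.135° → normalised to [0°, 360°): 28.135°.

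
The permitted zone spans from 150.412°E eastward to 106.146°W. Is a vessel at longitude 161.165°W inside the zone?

Band width going east from +150.412° to -106.146°: ((-106.146 − 150.412) mod 360) = 103.442°.
Offset of -161.165° east of the west edge: ((-161.165 − 150.412) mod 360) = 48.423°.
48.423° ≤ 103.442° ⇒ inside.

Yes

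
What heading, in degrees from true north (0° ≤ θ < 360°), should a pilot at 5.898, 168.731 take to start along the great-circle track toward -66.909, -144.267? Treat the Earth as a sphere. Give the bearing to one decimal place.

163.1°

Δλ = -144.267 − 168.731 = -312.998°; wrapped into (−180°, 180°]: 47.002°.
θ = atan2( sin Δλ · cos φ₂ , cos φ₁ · sin φ₂ − sin φ₁ · cos φ₂ · cos Δλ )
  = atan2(0.28684, -0.94250) = 163.073° → normalised to [0°, 360°): 163.073°.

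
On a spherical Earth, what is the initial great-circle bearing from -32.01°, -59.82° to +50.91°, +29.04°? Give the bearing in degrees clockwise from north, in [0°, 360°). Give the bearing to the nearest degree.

43°

Δλ = 29.04 − -59.82 = 88.86°.
θ = atan2( sin Δλ · cos φ₂ , cos φ₁ · sin φ₂ − sin φ₁ · cos φ₂ · cos Δλ )
  = atan2(0.63042, 0.66480) = 43.479° → normalised to [0°, 360°): 43.479°.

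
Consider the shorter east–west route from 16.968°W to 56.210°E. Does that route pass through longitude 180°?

Signed shortest Δλ = ((56.210 − -16.968 + 180) mod 360) − 180 = 73.178°.
Going east by 73.178° from -16.968° reaches +56.210° without touching 180°.

No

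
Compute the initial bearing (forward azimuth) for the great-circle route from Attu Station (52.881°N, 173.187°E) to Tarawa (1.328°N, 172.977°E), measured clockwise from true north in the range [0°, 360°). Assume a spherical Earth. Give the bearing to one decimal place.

Δλ = 172.977 − 173.187 = -0.210°.
θ = atan2( sin Δλ · cos φ₂ , cos φ₁ · sin φ₂ − sin φ₁ · cos φ₂ · cos Δλ )
  = atan2(-0.00366, -0.78318) = -179.732° → normalised to [0°, 360°): 180.268°.

180.3°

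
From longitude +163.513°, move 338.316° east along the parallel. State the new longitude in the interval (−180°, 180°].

+141.829°

Start at +163.513°; shift +338.316° → +501.829°.
+501.829° lies outside (−180°, 180°]; subtract 360° → +141.829°.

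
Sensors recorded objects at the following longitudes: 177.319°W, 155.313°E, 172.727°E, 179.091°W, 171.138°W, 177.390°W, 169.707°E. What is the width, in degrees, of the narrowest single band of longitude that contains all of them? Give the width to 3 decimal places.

Sort the longitudes: -179.091°, -177.390°, -177.319°, -171.138°, +155.313°, +169.707°, +172.727°.
Eastward gaps between consecutive values (wrapping around): 1.701°, 0.071°, 6.181°, 326.451°, 14.394°, 3.020°, 8.182°.
Largest gap = 326.451° ⇒ minimal covering band is its complement: 360° − 326.451° = 33.549°.
Band runs from +155.313° eastward to -171.138°, crossing the antimeridian.

33.549°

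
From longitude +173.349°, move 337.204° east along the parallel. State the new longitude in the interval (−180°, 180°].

+150.553°

Start at +173.349°; shift +337.204° → +510.553°.
+510.553° lies outside (−180°, 180°]; subtract 360° → +150.553°.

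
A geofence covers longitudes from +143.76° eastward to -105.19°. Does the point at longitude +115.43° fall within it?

Band width going east from +143.76° to -105.19°: ((-105.19 − 143.76) mod 360) = 111.05°.
Offset of +115.43° east of the west edge: ((115.43 − 143.76) mod 360) = 331.67°.
331.67° > 111.05° ⇒ outside.

No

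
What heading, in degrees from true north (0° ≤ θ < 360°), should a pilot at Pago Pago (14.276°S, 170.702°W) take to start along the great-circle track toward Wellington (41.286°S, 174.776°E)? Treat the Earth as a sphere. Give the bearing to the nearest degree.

Δλ = 174.776 − -170.702 = 345.478°; wrapped into (−180°, 180°]: -14.522°.
θ = atan2( sin Δλ · cos φ₂ , cos φ₁ · sin φ₂ − sin φ₁ · cos φ₂ · cos Δλ )
  = atan2(-0.18842, -0.46007) = -157.728° → normalised to [0°, 360°): 202.272°.

202°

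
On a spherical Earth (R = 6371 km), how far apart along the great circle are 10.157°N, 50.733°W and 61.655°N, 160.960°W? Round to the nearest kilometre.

Δλ = -160.960 − -50.733 = -110.227°.
Δφ = 61.655 − 10.157 = 51.498°.
a = sin²(Δφ/2) + cos φ₁ · cos φ₂ · sin²(Δλ/2) = 0.503187.
c = 2·atan2(√a, √(1−a)) = 1.57717 rad → d = 6371·c ≈ 10048.16 km.

10048 km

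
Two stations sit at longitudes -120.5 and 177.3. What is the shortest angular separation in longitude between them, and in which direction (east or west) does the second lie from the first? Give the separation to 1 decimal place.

Raw difference: 177.3 − -120.5 = 297.8°.
Normalise into (−180°, 180°]: 297.8° − 360° = -62.2°.
Negative ⇒ the second point lies to the west; separation 62.2°.

62.2° west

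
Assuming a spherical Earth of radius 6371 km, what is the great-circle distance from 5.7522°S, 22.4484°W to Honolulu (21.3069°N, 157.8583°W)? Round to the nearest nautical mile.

8054 nmi

Δλ = -157.8583 − -22.4484 = -135.4099°.
Δφ = 21.3069 − -5.7522 = 27.0591°.
a = sin²(Δφ/2) + cos φ₁ · cos φ₂ · sin²(Δλ/2) = 0.848274.
c = 2·atan2(√a, √(1−a)) = 2.34137 rad → d = 6371·c ≈ 14916.88 km ≈ 8054.47 nmi.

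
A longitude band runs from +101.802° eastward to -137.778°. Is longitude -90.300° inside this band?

No

Band width going east from +101.802° to -137.778°: ((-137.778 − 101.802) mod 360) = 120.420°.
Offset of -90.300° east of the west edge: ((-90.300 − 101.802) mod 360) = 167.898°.
167.898° > 120.420° ⇒ outside.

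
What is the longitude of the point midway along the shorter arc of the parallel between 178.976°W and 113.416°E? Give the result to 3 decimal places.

147.220°E

Signed shortest Δλ from -178.976° to +113.416° is -67.608°.
Midpoint longitude = -178.976° + (-67.608°)/2 = -178.976° − 33.804° = -212.780°.
Normalise into (−180°, 180°]: +147.220°.
(The naïve average (-178.976 + +113.416)/2 = -32.78° is on the wrong side of the globe.)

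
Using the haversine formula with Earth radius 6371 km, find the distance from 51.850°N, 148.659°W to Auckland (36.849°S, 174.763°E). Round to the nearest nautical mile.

5661 nmi

Δλ = 174.763 − -148.659 = 323.422°; wrapped into (−180°, 180°]: -36.578°.
Δφ = -36.849 − 51.850 = -88.699°.
a = sin²(Δφ/2) + cos φ₁ · cos φ₂ · sin²(Δλ/2) = 0.537326.
c = 2·atan2(√a, √(1−a)) = 1.64552 rad → d = 6371·c ≈ 10483.59 km ≈ 5660.69 nmi.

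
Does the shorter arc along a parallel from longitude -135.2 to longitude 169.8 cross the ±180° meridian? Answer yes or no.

Naïve |169.8 − -135.2| = 305.0° > 180°, so the shorter arc goes the other way round — across 180°.
Signed shortest Δλ = ((169.8 − -135.2 + 180) mod 360) − 180 = -55.0°.
Going west by 55.0° from -135.2° passes through 180° before reaching +169.8°.

Yes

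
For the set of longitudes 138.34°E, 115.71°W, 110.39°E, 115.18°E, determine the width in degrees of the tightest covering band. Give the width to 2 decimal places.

133.90°

Sort the longitudes: -115.71°, +110.39°, +115.18°, +138.34°.
Eastward gaps between consecutive values (wrapping around): 226.10°, 4.79°, 23.16°, 105.95°.
Largest gap = 226.10° ⇒ minimal covering band is its complement: 360° − 226.10° = 133.90°.
Band runs from +110.39° eastward to -115.71°, crossing the antimeridian.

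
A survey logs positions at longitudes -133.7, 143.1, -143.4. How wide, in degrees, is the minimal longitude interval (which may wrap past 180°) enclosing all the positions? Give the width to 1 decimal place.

83.2°

Sort the longitudes: -143.4°, -133.7°, +143.1°.
Eastward gaps between consecutive values (wrapping around): 9.7°, 276.8°, 73.5°.
Largest gap = 276.8° ⇒ minimal covering band is its complement: 360° − 276.8° = 83.2°.
Band runs from +143.1° eastward to -133.7°, crossing the antimeridian.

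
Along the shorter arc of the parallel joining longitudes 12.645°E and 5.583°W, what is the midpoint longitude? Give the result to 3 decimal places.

3.531°E

Signed shortest Δλ from +12.645° to -5.583° is -18.228°.
Midpoint longitude = +12.645° + (-18.228°)/2 = +12.645° − 9.114° = +3.531°.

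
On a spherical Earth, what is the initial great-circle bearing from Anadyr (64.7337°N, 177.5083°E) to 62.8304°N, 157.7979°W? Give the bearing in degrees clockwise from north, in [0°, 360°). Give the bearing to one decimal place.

Δλ = -157.7979 − 177.5083 = -335.3062°; wrapped into (−180°, 180°]: 24.6938°.
θ = atan2( sin Δλ · cos φ₂ , cos φ₁ · sin φ₂ − sin φ₁ · cos φ₂ · cos Δλ )
  = atan2(0.19076, 0.00455) = 88.634° → normalised to [0°, 360°): 88.634°.

88.6°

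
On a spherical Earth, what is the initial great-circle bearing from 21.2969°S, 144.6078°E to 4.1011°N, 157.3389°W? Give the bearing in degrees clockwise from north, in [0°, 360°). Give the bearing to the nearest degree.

Δλ = -157.3389 − 144.6078 = -301.9467°; wrapped into (−180°, 180°]: 58.0533°.
θ = atan2( sin Δλ · cos φ₂ , cos φ₁ · sin φ₂ − sin φ₁ · cos φ₂ · cos Δλ )
  = atan2(0.84637, 0.25832) = 73.027° → normalised to [0°, 360°): 73.027°.

73°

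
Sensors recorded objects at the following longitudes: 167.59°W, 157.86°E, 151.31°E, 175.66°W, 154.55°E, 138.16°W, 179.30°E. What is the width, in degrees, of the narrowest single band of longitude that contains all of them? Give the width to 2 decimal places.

70.53°

Sort the longitudes: -175.66°, -167.59°, -138.16°, +151.31°, +154.55°, +157.86°, +179.30°.
Eastward gaps between consecutive values (wrapping around): 8.07°, 29.43°, 289.47°, 3.24°, 3.31°, 21.44°, 5.04°.
Largest gap = 289.47° ⇒ minimal covering band is its complement: 360° − 289.47° = 70.53°.
Band runs from +151.31° eastward to -138.16°, crossing the antimeridian.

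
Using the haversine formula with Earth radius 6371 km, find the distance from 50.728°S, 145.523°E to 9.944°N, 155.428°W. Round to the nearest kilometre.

8809 km

Δλ = -155.428 − 145.523 = -300.951°; wrapped into (−180°, 180°]: 59.049°.
Δφ = 9.944 − -50.728 = 60.672°.
a = sin²(Δφ/2) + cos φ₁ · cos φ₂ · sin²(Δλ/2) = 0.406509.
c = 2·atan2(√a, √(1−a)) = 1.38271 rad → d = 6371·c ≈ 8809.23 km.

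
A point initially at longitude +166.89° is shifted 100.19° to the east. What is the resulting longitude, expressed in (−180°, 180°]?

Start at +166.89°; shift +100.19° → +267.08°.
+267.08° lies outside (−180°, 180°]; subtract 360° → -92.92°.

-92.92°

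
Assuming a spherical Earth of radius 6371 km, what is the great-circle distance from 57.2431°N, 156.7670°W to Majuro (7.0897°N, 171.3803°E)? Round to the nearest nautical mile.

3359 nmi

Δλ = 171.3803 − -156.7670 = 328.1473°; wrapped into (−180°, 180°]: -31.8527°.
Δφ = 7.0897 − 57.2431 = -50.1534°.
a = sin²(Δφ/2) + cos φ₁ · cos φ₂ · sin²(Δλ/2) = 0.220062.
c = 2·atan2(√a, √(1−a)) = 0.97656 rad → d = 6371·c ≈ 6221.67 km ≈ 3359.43 nmi.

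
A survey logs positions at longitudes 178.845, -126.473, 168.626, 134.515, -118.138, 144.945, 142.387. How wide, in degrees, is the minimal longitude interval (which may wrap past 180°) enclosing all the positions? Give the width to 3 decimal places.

Sort the longitudes: -126.473°, -118.138°, +134.515°, +142.387°, +144.945°, +168.626°, +178.845°.
Eastward gaps between consecutive values (wrapping around): 8.335°, 252.653°, 7.872°, 2.558°, 23.681°, 10.219°, 54.682°.
Largest gap = 252.653° ⇒ minimal covering band is its complement: 360° − 252.653° = 107.347°.
Band runs from +134.515° eastward to -118.138°, crossing the antimeridian.

107.347°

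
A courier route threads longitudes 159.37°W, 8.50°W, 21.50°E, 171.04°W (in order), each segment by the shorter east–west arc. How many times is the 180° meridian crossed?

Leg 1: -159.37° → -8.50°, shortest Δλ = 150.87° (east) — does not cross 180°.
Leg 2: -8.50° → +21.50°, shortest Δλ = 30.0° (east) — does not cross 180°.
Leg 3: +21.50° → -171.04°, shortest Δλ = 167.46° (east) — crosses 180°.
Total crossings: 1.

1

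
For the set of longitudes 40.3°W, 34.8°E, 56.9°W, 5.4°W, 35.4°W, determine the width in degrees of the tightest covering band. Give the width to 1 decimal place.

91.7°

Sort the longitudes: -56.9°, -40.3°, -35.4°, -5.4°, +34.8°.
Eastward gaps between consecutive values (wrapping around): 16.6°, 4.9°, 30.0°, 40.2°, 268.3°.
Largest gap = 268.3° ⇒ minimal covering band is its complement: 360° − 268.3° = 91.7°.
Band runs from -56.9° eastward to +34.8°.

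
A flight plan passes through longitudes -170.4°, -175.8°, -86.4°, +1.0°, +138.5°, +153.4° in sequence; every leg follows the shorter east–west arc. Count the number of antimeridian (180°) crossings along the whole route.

Leg 1: -170.4° → -175.8°, shortest Δλ = -5.4° (west) — does not cross 180°.
Leg 2: -175.8° → -86.4°, shortest Δλ = 89.4° (east) — does not cross 180°.
Leg 3: -86.4° → +1.0°, shortest Δλ = 87.4° (east) — does not cross 180°.
Leg 4: +1.0° → +138.5°, shortest Δλ = 137.5° (east) — does not cross 180°.
Leg 5: +138.5° → +153.4°, shortest Δλ = 14.9° (east) — does not cross 180°.
Total crossings: 0.

0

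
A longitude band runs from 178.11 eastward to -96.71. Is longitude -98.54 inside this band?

Band width going east from +178.11° to -96.71°: ((-96.71 − 178.11) mod 360) = 85.18°.
Offset of -98.54° east of the west edge: ((-98.54 − 178.11) mod 360) = 83.35°.
83.35° ≤ 85.18° ⇒ inside.

Yes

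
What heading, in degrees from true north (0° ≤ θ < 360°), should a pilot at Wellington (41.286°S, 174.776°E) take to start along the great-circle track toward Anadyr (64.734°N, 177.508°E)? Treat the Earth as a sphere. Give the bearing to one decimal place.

1.2°

Δλ = 177.508 − 174.776 = 2.732°.
θ = atan2( sin Δλ · cos φ₂ , cos φ₁ · sin φ₂ − sin φ₁ · cos φ₂ · cos Δλ )
  = atan2(0.02034, 0.96085) = 1.213° → normalised to [0°, 360°): 1.213°.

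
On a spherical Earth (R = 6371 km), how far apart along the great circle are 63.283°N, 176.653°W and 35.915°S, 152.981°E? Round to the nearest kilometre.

11354 km

Δλ = 152.981 − -176.653 = 329.634°; wrapped into (−180°, 180°]: -30.366°.
Δφ = -35.915 − 63.283 = -99.198°.
a = sin²(Δφ/2) + cos φ₁ · cos φ₂ · sin²(Δλ/2) = 0.604899.
c = 2·atan2(√a, √(1−a)) = 1.78216 rad → d = 6371·c ≈ 11354.17 km.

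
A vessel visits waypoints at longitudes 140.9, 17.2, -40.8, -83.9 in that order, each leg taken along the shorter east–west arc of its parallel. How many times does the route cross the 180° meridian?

0

Leg 1: +140.9° → +17.2°, shortest Δλ = -123.7° (west) — does not cross 180°.
Leg 2: +17.2° → -40.8°, shortest Δλ = -58.0° (west) — does not cross 180°.
Leg 3: -40.8° → -83.9°, shortest Δλ = -43.1° (west) — does not cross 180°.
Total crossings: 0.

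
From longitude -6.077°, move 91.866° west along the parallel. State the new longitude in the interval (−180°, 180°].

Start at -6.077°; shift −91.866° → -97.943°.
-97.943° already lies in (−180°, 180°].

-97.943°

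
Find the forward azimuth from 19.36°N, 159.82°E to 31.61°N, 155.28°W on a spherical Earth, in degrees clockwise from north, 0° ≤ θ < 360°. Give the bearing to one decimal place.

63.9°

Δλ = -155.28 − 159.82 = -315.10°; wrapped into (−180°, 180°]: 44.90°.
θ = atan2( sin Δλ · cos φ₂ , cos φ₁ · sin φ₂ − sin φ₁ · cos φ₂ · cos Δλ )
  = atan2(0.60115, 0.29452) = 63.898° → normalised to [0°, 360°): 63.898°.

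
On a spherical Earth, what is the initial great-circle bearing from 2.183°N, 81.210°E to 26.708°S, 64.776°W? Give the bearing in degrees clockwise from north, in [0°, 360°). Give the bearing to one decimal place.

229.9°

Δλ = -64.776 − 81.210 = -145.986°.
θ = atan2( sin Δλ · cos φ₂ , cos φ₁ · sin φ₂ − sin φ₁ · cos φ₂ · cos Δλ )
  = atan2(-0.49971, -0.42091) = -130.108° → normalised to [0°, 360°): 229.892°.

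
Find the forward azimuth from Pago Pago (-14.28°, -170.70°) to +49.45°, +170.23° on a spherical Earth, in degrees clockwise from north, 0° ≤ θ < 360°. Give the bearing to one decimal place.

346.5°

Δλ = 170.23 − -170.70 = 340.93°; wrapped into (−180°, 180°]: -19.07°.
θ = atan2( sin Δλ · cos φ₂ , cos φ₁ · sin φ₂ − sin φ₁ · cos φ₂ · cos Δλ )
  = atan2(-0.21241, 0.88792) = -13.453° → normalised to [0°, 360°): 346.547°.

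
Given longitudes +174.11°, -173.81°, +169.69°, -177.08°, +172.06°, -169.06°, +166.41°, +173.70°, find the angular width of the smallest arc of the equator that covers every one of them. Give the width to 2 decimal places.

Sort the longitudes: -177.08°, -173.81°, -169.06°, +166.41°, +169.69°, +172.06°, +173.70°, +174.11°.
Eastward gaps between consecutive values (wrapping around): 3.27°, 4.75°, 335.47°, 3.28°, 2.37°, 1.64°, 0.41°, 8.81°.
Largest gap = 335.47° ⇒ minimal covering band is its complement: 360° − 335.47° = 24.53°.
Band runs from +166.41° eastward to -169.06°, crossing the antimeridian.

24.53°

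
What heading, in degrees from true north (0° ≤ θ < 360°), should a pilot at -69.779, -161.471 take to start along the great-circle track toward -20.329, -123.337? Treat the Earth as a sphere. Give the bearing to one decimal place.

45.3°

Δλ = -123.337 − -161.471 = 38.134°.
θ = atan2( sin Δλ · cos φ₂ , cos φ₁ · sin φ₂ − sin φ₁ · cos φ₂ · cos Δλ )
  = atan2(0.57904, 0.57204) = 45.349° → normalised to [0°, 360°): 45.349°.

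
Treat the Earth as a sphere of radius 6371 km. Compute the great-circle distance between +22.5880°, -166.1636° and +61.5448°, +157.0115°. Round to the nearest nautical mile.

2785 nmi

Δλ = 157.0115 − -166.1636 = 323.1751°; wrapped into (−180°, 180°]: -36.8249°.
Δφ = 61.5448 − 22.5880 = 38.9568°.
a = sin²(Δφ/2) + cos φ₁ · cos φ₂ · sin²(Δλ/2) = 0.155078.
c = 2·atan2(√a, √(1−a)) = 0.80952 rad → d = 6371·c ≈ 5157.48 km ≈ 2784.82 nmi.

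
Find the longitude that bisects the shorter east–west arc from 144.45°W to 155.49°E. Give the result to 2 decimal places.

174.48°W

Signed shortest Δλ from -144.45° to +155.49° is -60.06°.
Midpoint longitude = -144.45° + (-60.06°)/2 = -144.45° − 30.03° = -174.48°.
(The naïve average (-144.45 + +155.49)/2 = 5.52° is on the wrong side of the globe.)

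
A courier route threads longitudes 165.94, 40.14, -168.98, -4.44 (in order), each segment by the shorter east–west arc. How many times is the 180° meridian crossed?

1

Leg 1: +165.94° → +40.14°, shortest Δλ = -125.8° (west) — does not cross 180°.
Leg 2: +40.14° → -168.98°, shortest Δλ = 150.88° (east) — crosses 180°.
Leg 3: -168.98° → -4.44°, shortest Δλ = 164.54° (east) — does not cross 180°.
Total crossings: 1.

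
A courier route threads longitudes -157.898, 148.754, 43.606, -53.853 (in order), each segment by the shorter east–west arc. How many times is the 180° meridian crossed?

1

Leg 1: -157.898° → +148.754°, shortest Δλ = -53.348° (west) — crosses 180°.
Leg 2: +148.754° → +43.606°, shortest Δλ = -105.148° (west) — does not cross 180°.
Leg 3: +43.606° → -53.853°, shortest Δλ = -97.459° (west) — does not cross 180°.
Total crossings: 1.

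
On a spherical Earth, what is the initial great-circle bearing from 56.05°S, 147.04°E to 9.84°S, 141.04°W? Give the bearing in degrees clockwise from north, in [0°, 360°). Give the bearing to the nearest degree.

Δλ = -141.04 − 147.04 = -288.08°; wrapped into (−180°, 180°]: 71.92°.
θ = atan2( sin Δλ · cos φ₂ , cos φ₁ · sin φ₂ − sin φ₁ · cos φ₂ · cos Δλ )
  = atan2(0.93664, 0.15821) = 80.412° → normalised to [0°, 360°): 80.412°.

80°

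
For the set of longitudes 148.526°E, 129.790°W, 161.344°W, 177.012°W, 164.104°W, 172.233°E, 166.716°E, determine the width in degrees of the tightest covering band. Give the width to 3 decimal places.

81.684°

Sort the longitudes: -177.012°, -164.104°, -161.344°, -129.790°, +148.526°, +166.716°, +172.233°.
Eastward gaps between consecutive values (wrapping around): 12.908°, 2.760°, 31.554°, 278.316°, 18.190°, 5.517°, 10.755°.
Largest gap = 278.316° ⇒ minimal covering band is its complement: 360° − 278.316° = 81.684°.
Band runs from +148.526° eastward to -129.790°, crossing the antimeridian.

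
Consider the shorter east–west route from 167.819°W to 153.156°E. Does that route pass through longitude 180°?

Yes

Naïve |153.156 − -167.819| = 320.975° > 180°, so the shorter arc goes the other way round — across 180°.
Signed shortest Δλ = ((153.156 − -167.819 + 180) mod 360) − 180 = -39.025°.
Going west by 39.025° from -167.819° passes through 180° before reaching +153.156°.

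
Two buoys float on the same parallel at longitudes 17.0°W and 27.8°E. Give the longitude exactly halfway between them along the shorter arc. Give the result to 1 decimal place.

5.4°E

Signed shortest Δλ from -17.0° to +27.8° is +44.8°.
Midpoint longitude = -17.0° + (+44.8°)/2 = -17.0° + 22.4° = +5.4°.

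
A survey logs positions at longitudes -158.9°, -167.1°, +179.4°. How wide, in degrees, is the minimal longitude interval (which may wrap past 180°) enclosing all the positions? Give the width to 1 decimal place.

21.7°

Sort the longitudes: -167.1°, -158.9°, +179.4°.
Eastward gaps between consecutive values (wrapping around): 8.2°, 338.3°, 13.5°.
Largest gap = 338.3° ⇒ minimal covering band is its complement: 360° − 338.3° = 21.7°.
Band runs from +179.4° eastward to -158.9°, crossing the antimeridian.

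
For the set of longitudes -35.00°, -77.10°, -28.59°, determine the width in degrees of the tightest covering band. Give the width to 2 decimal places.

Sort the longitudes: -77.10°, -35.00°, -28.59°.
Eastward gaps between consecutive values (wrapping around): 42.10°, 6.41°, 311.49°.
Largest gap = 311.49° ⇒ minimal covering band is its complement: 360° − 311.49° = 48.51°.
Band runs from -77.10° eastward to -28.59°.

48.51°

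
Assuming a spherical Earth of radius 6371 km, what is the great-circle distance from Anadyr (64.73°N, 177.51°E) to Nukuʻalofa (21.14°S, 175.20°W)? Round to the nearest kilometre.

Δλ = -175.20 − 177.51 = -352.71°; wrapped into (−180°, 180°]: 7.29°.
Δφ = -21.14 − 64.73 = -85.87°.
a = sin²(Δφ/2) + cos φ₁ · cos φ₂ · sin²(Δλ/2) = 0.465599.
c = 2·atan2(√a, √(1−a)) = 1.50194 rad → d = 6371·c ≈ 9568.86 km.

9569 km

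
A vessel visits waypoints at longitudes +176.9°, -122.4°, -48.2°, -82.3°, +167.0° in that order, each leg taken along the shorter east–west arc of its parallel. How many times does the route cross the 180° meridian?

2

Leg 1: +176.9° → -122.4°, shortest Δλ = 60.7° (east) — crosses 180°.
Leg 2: -122.4° → -48.2°, shortest Δλ = 74.2° (east) — does not cross 180°.
Leg 3: -48.2° → -82.3°, shortest Δλ = -34.1° (west) — does not cross 180°.
Leg 4: -82.3° → +167.0°, shortest Δλ = -110.7° (west) — crosses 180°.
Total crossings: 2.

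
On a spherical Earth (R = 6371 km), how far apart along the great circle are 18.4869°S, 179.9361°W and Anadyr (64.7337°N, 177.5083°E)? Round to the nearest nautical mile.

Δλ = 177.5083 − -179.9361 = 357.4444°; wrapped into (−180°, 180°]: -2.5556°.
Δφ = 64.7337 − -18.4869 = 83.2206°.
a = sin²(Δφ/2) + cos φ₁ · cos φ₂ · sin²(Δλ/2) = 0.441178.
c = 2·atan2(√a, √(1−a)) = 1.45288 rad → d = 6371·c ≈ 9256.29 km ≈ 4998.00 nmi.

4998 nmi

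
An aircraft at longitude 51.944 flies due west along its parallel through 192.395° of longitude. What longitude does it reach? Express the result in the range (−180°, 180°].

-140.451°

Start at +51.944°; shift −192.395° → -140.451°.
-140.451° already lies in (−180°, 180°].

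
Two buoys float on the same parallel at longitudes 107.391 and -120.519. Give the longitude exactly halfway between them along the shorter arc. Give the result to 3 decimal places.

Signed shortest Δλ from +107.391° to -120.519° is +132.090°.
Midpoint longitude = +107.391° + (+132.090°)/2 = +107.391° + 66.045° = +173.436°.
(The naïve average (+107.391 + -120.519)/2 = -6.564° is on the wrong side of the globe.)

+173.436°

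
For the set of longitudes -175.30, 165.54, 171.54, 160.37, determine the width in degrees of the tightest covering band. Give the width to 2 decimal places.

Sort the longitudes: -175.30°, +160.37°, +165.54°, +171.54°.
Eastward gaps between consecutive values (wrapping around): 335.67°, 5.17°, 6.00°, 13.16°.
Largest gap = 335.67° ⇒ minimal covering band is its complement: 360° − 335.67° = 24.33°.
Band runs from +160.37° eastward to -175.30°, crossing the antimeridian.

24.33°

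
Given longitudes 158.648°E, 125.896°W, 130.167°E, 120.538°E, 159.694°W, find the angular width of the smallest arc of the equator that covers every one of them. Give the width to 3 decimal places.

113.566°

Sort the longitudes: -159.694°, -125.896°, +120.538°, +130.167°, +158.648°.
Eastward gaps between consecutive values (wrapping around): 33.798°, 246.434°, 9.629°, 28.481°, 41.658°.
Largest gap = 246.434° ⇒ minimal covering band is its complement: 360° − 246.434° = 113.566°.
Band runs from +120.538° eastward to -125.896°, crossing the antimeridian.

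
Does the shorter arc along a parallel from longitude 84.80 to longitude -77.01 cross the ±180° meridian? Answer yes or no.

No

Signed shortest Δλ = ((-77.01 − 84.80 + 180) mod 360) − 180 = -161.81°.
Going west by 161.81° from +84.80° reaches -77.01° without touching 180°.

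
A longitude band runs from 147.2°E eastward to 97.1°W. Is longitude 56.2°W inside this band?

Band width going east from +147.2° to -97.1°: ((-97.1 − 147.2) mod 360) = 115.7°.
Offset of -56.2° east of the west edge: ((-56.2 − 147.2) mod 360) = 156.6°.
156.6° > 115.7° ⇒ outside.

No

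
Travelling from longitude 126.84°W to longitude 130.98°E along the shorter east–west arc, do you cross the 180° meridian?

Naïve |130.98 − -126.84| = 257.82° > 180°, so the shorter arc goes the other way round — across 180°.
Signed shortest Δλ = ((130.98 − -126.84 + 180) mod 360) − 180 = -102.18°.
Going west by 102.18° from -126.84° passes through 180° before reaching +130.98°.

Yes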